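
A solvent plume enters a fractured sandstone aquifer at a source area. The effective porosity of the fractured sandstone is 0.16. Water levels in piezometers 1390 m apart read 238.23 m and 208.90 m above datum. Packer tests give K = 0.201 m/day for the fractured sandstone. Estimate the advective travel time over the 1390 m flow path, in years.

144

Hydraulic gradient i = (238.23 − 208.90) / 1390 = 29.33 / 1390 = 0.02110.
Darcy flux q = K · i = 0.2010 × 0.02110 = 0.004241 m/day.
Seepage velocity v = q / n_e = 0.004241 / 0.16 = 0.02651 m/day.
Travel time t = L / v = 1390 / 0.02651 = 52437 days = 143.6 years.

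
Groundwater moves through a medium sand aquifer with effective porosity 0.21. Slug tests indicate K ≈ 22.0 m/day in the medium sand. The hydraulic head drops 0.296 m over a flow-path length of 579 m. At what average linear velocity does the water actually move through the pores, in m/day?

0.0536

Hydraulic gradient i = Δh / L = 0.296 / 579 = 0.0005112.
Darcy flux q = K · i = 22.00 × 0.0005112 = 0.01125 m/day.
Seepage velocity v = q / n_e = 0.01125 / 0.21 = 0.05356 m/day.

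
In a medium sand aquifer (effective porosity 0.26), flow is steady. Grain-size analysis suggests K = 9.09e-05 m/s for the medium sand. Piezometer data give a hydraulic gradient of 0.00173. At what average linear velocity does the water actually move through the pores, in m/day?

Convert K: 9.09e-05 m/s × 86400 = 7.854 m/day.
Hydraulic gradient i = 0.00173.
Darcy flux q = K · i = 7.854 × 0.001730 = 0.01359 m/day.
Seepage velocity v = q / n_e = 0.01359 / 0.26 = 0.05226 m/day.

0.0523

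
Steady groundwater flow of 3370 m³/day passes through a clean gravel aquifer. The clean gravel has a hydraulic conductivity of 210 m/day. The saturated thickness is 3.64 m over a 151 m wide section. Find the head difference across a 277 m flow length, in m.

Cross-sectional area A = 151 × 3.64 = 549.6 m².
From Q = K·A·i, i = Q / (K·A) = 3370 / (210.0 × 549.6) = 0.02920.
Head loss Δh = i · L = 0.02920 × 277 = 8.087 m.

8.09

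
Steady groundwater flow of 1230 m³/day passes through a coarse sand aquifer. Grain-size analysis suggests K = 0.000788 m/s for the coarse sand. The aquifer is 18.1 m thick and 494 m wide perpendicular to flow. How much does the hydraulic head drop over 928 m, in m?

1.88

Convert K: 0.000788 m/s × 86400 = 68.08 m/day.
Cross-sectional area A = 494 × 18.1 = 8941 m².
From Q = K·A·i, i = Q / (K·A) = 1230 / (68.08 × 8941) = 0.002021.
Head loss Δh = i · L = 0.002021 × 928 = 1.875 m.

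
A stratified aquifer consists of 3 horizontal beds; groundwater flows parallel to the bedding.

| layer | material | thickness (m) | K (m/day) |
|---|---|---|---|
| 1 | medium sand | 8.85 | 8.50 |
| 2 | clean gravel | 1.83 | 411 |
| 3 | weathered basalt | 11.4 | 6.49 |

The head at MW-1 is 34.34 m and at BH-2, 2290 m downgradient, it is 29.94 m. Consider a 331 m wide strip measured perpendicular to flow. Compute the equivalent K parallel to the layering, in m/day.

40.8

Flow is parallel to layering, so each bed carries its own Darcy discharge and the transmissivities add.
Σ(K_i·b_i) = 8.50×8.85 + 411×1.83 + 6.49×11.4 = 901.3 m²/day.
Total thickness b = 22.08 m, so K_eq = Σ(K_i·b_i)/b = 40.82 m/day.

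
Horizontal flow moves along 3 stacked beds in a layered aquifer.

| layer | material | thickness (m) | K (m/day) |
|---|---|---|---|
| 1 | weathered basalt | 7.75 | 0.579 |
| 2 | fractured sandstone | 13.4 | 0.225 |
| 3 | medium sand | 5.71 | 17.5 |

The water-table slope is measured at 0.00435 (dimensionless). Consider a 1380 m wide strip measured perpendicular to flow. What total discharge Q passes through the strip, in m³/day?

Flow is parallel to layering, so each bed carries its own Darcy discharge and the transmissivities add.
Σ(K_i·b_i) = 0.579×7.75 + 0.225×13.4 + 17.5×5.71 = 107.4 m²/day.
Hydraulic gradient i = 0.00435.
Q = Σ(K_i·b_i) · W · i = 107.4 × 1380 × 0.004350 = 644.9 m³/day.

645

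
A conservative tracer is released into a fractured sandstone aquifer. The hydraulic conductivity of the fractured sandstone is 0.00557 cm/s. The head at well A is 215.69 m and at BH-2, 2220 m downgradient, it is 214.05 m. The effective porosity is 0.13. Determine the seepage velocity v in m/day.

Convert K: 0.00557 cm/s × 864 = 4.812 m/day.
Hydraulic gradient i = (215.69 − 214.05) / 2220 = 1.64 / 2220 = 0.0007387.
Darcy flux q = K · i = 4.812 × 0.0007387 = 0.003555 m/day.
Seepage velocity v = q / n_e = 0.003555 / 0.13 = 0.02735 m/day.

0.0273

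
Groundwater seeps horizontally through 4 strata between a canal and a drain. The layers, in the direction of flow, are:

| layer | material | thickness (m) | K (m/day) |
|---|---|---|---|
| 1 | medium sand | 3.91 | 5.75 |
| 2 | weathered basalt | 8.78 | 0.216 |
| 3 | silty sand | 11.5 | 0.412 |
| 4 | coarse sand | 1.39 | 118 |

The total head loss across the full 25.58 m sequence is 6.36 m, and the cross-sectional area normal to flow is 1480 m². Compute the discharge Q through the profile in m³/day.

Flow is perpendicular to layering, so the layers act in series and the equivalent K is the thickness-weighted harmonic mean.
Total thickness L = 3.91 + 8.78 + 11.5 + 1.39 = 25.58 m.
Σ(b_i/K_i) = 3.91/5.75 + 8.78/0.216 + 11.5/0.412 + 1.39/118 = 69.25 d.
K_eq = L / Σ(b_i/K_i) = 25.58 / 69.25 = 0.3694 m/day.
Q = K_eq · A · (Δh/L) = 0.3694 × 1480 × (6.36/25.58) = 135.9 m³/day.

136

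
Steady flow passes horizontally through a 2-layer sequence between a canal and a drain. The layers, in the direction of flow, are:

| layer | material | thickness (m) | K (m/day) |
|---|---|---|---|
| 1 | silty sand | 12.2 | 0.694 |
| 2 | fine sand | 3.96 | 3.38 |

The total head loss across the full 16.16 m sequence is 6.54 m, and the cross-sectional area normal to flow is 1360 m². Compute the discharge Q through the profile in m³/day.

474

Flow is perpendicular to layering, so the layers act in series and the equivalent K is the thickness-weighted harmonic mean.
Total thickness L = 12.2 + 3.96 = 16.16 m.
Σ(b_i/K_i) = 12.2/0.694 + 3.96/3.38 = 18.75 d.
K_eq = L / Σ(b_i/K_i) = 16.16 / 18.75 = 0.8618 m/day.
Q = K_eq · A · (Δh/L) = 0.8618 × 1360 × (6.54/16.16) = 474.3 m³/day.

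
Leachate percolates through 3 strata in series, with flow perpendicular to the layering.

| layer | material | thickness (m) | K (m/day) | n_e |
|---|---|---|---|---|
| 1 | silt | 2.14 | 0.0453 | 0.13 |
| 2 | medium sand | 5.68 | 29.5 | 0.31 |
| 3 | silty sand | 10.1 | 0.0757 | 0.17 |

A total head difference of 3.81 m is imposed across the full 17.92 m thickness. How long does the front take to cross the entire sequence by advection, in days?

178

With flow normal to the layers, continuity requires the same specific discharge q through every layer.
Σ(b_i/K_i) = 2.14/0.0453 + 5.68/29.5 + 10.1/0.0757 = 180.9 d.
q = Δh / Σ(b_i/K_i) = 3.81 / 180.9 = 0.02107 m/day.
In each layer the seepage velocity is v_i = q/n_i, so the layer transit time is t_i = b_i·n_i / q:
  layer 1 (silt): t_1 = 2.14 × 0.13 / 0.02107 = 13.21 d
  layer 2 (medium sand): t_2 = 5.68 × 0.31 / 0.02107 = 83.58 d
  layer 3 (silty sand): t_3 = 10.1 × 0.17 / 0.02107 = 81.50 d
Total t = Σ t_i = 178.3 days.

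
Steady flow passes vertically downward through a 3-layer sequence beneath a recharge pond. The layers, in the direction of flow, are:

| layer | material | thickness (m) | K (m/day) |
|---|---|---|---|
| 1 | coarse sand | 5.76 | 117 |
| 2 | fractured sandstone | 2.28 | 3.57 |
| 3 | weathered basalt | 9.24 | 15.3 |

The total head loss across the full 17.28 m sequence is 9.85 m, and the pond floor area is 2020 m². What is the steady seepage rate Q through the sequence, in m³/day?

Flow is perpendicular to layering, so the layers act in series and the equivalent K is the thickness-weighted harmonic mean.
Total thickness L = 5.76 + 2.28 + 9.24 = 17.28 m.
Σ(b_i/K_i) = 5.76/117 + 2.28/3.57 + 9.24/15.3 = 1.292 d.
K_eq = L / Σ(b_i/K_i) = 17.28 / 1.292 = 13.38 m/day.
Q = K_eq · A · (Δh/L) = 13.38 × 2020 × (9.85/17.28) = 15402 m³/day.

15400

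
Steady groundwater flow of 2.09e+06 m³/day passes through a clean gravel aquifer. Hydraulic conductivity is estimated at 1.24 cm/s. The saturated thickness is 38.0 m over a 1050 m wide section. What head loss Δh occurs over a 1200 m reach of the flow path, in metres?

58.7

Convert K: 1.24 cm/s × 864 = 1071 m/day.
Cross-sectional area A = 1050 × 38.0 = 39900 m².
From Q = K·A·i, i = Q / (K·A) = 2.09e+06 / (1071 × 39900) = 0.04889.
Head loss Δh = i · L = 0.04889 × 1200 = 58.67 m.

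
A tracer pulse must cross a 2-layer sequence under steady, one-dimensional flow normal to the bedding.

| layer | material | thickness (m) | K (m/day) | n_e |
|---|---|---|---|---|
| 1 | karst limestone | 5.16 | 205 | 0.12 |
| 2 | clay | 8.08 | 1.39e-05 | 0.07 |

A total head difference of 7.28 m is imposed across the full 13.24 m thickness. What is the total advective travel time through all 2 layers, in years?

With flow normal to the layers, continuity requires the same specific discharge q through every layer.
Σ(b_i/K_i) = 5.16/205 + 8.08/1.39e-05 = 5.813e+05 d.
q = Δh / Σ(b_i/K_i) = 7.28 / 5.813e+05 = 1.252e-05 m/day.
In each layer the seepage velocity is v_i = q/n_i, so the layer transit time is t_i = b_i·n_i / q:
  layer 1 (karst limestone): t_1 = 5.16 × 0.12 / 1.252e-05 = 49442 d
  layer 2 (clay): t_2 = 8.08 × 0.07 / 1.252e-05 = 45162 d
Total t = Σ t_i = 94604 days = 259.0 years.

259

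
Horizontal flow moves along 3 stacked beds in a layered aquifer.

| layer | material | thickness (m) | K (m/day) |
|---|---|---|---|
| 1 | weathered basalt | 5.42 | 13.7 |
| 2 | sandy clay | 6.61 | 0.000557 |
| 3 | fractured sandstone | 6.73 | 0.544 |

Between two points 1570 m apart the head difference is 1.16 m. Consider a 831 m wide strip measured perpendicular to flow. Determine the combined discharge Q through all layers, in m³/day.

47.8

Flow is parallel to layering, so each bed carries its own Darcy discharge and the transmissivities add.
Σ(K_i·b_i) = 13.7×5.42 + 0.000557×6.61 + 0.544×6.73 = 77.92 m²/day.
Hydraulic gradient i = Δh / L = 1.16 / 1570 = 0.0007389.
Q = Σ(K_i·b_i) · W · i = 77.92 × 831 × 0.0007389 = 47.84 m³/day.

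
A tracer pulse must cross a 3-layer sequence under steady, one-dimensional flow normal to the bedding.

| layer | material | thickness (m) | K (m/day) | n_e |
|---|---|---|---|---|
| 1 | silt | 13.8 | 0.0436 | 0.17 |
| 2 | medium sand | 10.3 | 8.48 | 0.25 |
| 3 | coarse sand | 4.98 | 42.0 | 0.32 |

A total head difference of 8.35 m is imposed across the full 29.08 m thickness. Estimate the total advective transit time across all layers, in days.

248

With flow normal to the layers, continuity requires the same specific discharge q through every layer.
Σ(b_i/K_i) = 13.8/0.0436 + 10.3/8.48 + 4.98/42.0 = 317.8 d.
q = Δh / Σ(b_i/K_i) = 8.35 / 317.8 = 0.02627 m/day.
In each layer the seepage velocity is v_i = q/n_i, so the layer transit time is t_i = b_i·n_i / q:
  layer 1 (silt): t_1 = 13.8 × 0.17 / 0.02627 = 89.30 d
  layer 2 (medium sand): t_2 = 10.3 × 0.25 / 0.02627 = 98.02 d
  layer 3 (coarse sand): t_3 = 4.98 × 0.32 / 0.02627 = 60.66 d
Total t = Σ t_i = 248.0 days.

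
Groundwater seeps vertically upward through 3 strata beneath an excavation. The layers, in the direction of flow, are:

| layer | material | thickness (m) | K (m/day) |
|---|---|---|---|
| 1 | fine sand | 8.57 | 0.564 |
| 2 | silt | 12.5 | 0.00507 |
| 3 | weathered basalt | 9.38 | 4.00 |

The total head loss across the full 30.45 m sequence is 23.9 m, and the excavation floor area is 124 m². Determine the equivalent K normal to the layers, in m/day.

0.0123

Flow is perpendicular to layering, so the layers act in series and the equivalent K is the thickness-weighted harmonic mean.
Total thickness L = 8.57 + 12.5 + 9.38 = 30.45 m.
Σ(b_i/K_i) = 8.57/0.564 + 12.5/0.00507 + 9.38/4.00 = 2483 d.
K_eq = L / Σ(b_i/K_i) = 30.45 / 2483 = 0.01226 m/day.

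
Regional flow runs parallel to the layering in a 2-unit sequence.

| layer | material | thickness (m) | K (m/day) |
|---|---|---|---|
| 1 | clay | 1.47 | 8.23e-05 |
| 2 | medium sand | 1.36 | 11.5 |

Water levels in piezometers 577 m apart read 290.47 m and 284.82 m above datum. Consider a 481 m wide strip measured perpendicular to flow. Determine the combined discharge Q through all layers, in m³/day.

73.7

Flow is parallel to layering, so each bed carries its own Darcy discharge and the transmissivities add.
Σ(K_i·b_i) = 8.23e-05×1.47 + 11.5×1.36 = 15.64 m²/day.
Hydraulic gradient i = (290.47 − 284.82) / 577 = 5.65 / 577 = 0.009792.
Q = Σ(K_i·b_i) · W · i = 15.64 × 481 × 0.009792 = 73.66 m³/day.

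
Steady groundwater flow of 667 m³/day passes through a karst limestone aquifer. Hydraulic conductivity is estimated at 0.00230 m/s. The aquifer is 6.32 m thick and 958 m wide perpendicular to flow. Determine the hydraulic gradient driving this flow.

0.000554

Convert K: 0.00230 m/s × 86400 = 198.7 m/day.
Cross-sectional area A = 958 × 6.32 = 6055 m².
From Q = K·A·i, i = Q / (K·A) = 667 / (198.7 × 6055) = 0.0005544.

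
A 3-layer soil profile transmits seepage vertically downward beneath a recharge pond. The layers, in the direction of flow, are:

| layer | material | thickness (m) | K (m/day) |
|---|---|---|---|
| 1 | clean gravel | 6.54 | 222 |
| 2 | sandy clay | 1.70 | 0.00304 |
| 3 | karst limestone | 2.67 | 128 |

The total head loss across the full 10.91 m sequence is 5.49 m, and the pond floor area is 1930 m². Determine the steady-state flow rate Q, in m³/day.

Flow is perpendicular to layering, so the layers act in series and the equivalent K is the thickness-weighted harmonic mean.
Total thickness L = 6.54 + 1.70 + 2.67 = 10.91 m.
Σ(b_i/K_i) = 6.54/222 + 1.70/0.00304 + 2.67/128 = 559.3 d.
K_eq = L / Σ(b_i/K_i) = 10.91 / 559.3 = 0.01951 m/day.
Q = K_eq · A · (Δh/L) = 0.01951 × 1930 × (5.49/10.91) = 18.95 m³/day.

18.9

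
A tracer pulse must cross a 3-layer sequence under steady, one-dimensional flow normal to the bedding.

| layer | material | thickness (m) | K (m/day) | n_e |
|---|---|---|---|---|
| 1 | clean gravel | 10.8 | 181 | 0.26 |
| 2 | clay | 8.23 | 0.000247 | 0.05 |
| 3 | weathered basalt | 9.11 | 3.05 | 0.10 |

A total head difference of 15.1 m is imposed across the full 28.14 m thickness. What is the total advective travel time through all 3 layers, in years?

25.0

With flow normal to the layers, continuity requires the same specific discharge q through every layer.
Σ(b_i/K_i) = 10.8/181 + 8.23/0.000247 + 9.11/3.05 = 33323 d.
q = Δh / Σ(b_i/K_i) = 15.1 / 33323 = 0.0004531 m/day.
In each layer the seepage velocity is v_i = q/n_i, so the layer transit time is t_i = b_i·n_i / q:
  layer 1 (clean gravel): t_1 = 10.8 × 0.26 / 0.0004531 = 6197 d
  layer 2 (clay): t_2 = 8.23 × 0.05 / 0.0004531 = 908.1 d
  layer 3 (weathered basalt): t_3 = 9.11 × 0.10 / 0.0004531 = 2010 d
Total t = Σ t_i = 9115 days = 24.96 years.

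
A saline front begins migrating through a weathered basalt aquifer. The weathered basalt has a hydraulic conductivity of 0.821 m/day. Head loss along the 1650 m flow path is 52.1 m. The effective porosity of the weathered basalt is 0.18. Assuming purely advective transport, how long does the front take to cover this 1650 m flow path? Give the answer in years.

Hydraulic gradient i = Δh / L = 52.1 / 1650 = 0.03158.
Darcy flux q = K · i = 0.8210 × 0.03158 = 0.02592 m/day.
Seepage velocity v = q / n_e = 0.02592 / 0.18 = 0.1440 m/day.
Travel time t = L / v = 1650 / 0.1440 = 11457 days = 31.37 years.

31.4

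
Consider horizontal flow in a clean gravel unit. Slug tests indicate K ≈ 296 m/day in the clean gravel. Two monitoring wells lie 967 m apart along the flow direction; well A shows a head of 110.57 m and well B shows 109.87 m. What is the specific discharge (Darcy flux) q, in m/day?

Hydraulic gradient i = (110.57 − 109.87) / 967 = 0.7 / 967 = 0.0007239.
Specific discharge q = K · i = 296.0 × 0.0007239 = 0.2143 m/day.

0.214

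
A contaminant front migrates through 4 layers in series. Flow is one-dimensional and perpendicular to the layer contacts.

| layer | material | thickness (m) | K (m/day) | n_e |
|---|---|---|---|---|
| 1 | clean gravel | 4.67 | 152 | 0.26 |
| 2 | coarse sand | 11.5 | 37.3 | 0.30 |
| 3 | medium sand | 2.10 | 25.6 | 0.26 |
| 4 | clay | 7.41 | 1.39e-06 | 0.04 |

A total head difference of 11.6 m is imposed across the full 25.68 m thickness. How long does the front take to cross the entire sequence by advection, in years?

6930

With flow normal to the layers, continuity requires the same specific discharge q through every layer.
Σ(b_i/K_i) = 4.67/152 + 11.5/37.3 + 2.10/25.6 + 7.41/1.39e-06 = 5.331e+06 d.
q = Δh / Σ(b_i/K_i) = 11.6 / 5.331e+06 = 2.176e-06 m/day.
In each layer the seepage velocity is v_i = q/n_i, so the layer transit time is t_i = b_i·n_i / q:
  layer 1 (clean gravel): t_1 = 4.67 × 0.26 / 2.176e-06 = 5.580e+05 d
  layer 2 (coarse sand): t_2 = 11.5 × 0.30 / 2.176e-06 = 1.585e+06 d
  layer 3 (medium sand): t_3 = 2.10 × 0.26 / 2.176e-06 = 2.509e+05 d
  layer 4 (clay): t_4 = 7.41 × 0.04 / 2.176e-06 = 1.362e+05 d
Total t = Σ t_i = 2.531e+06 days = 6928 years.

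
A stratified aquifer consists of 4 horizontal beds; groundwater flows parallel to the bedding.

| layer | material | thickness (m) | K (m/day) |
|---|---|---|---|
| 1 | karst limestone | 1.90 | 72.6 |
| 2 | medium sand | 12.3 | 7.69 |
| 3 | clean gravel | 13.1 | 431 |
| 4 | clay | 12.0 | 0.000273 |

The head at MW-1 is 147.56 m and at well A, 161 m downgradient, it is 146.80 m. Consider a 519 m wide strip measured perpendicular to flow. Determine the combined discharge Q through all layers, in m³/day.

14400

Flow is parallel to layering, so each bed carries its own Darcy discharge and the transmissivities add.
Σ(K_i·b_i) = 72.6×1.90 + 7.69×12.3 + 431×13.1 + 0.000273×12.0 = 5879 m²/day.
Hydraulic gradient i = (147.56 − 146.80) / 161 = 0.76 / 161 = 0.004720.
Q = Σ(K_i·b_i) · W · i = 5879 × 519 × 0.004720 = 14402 m³/day.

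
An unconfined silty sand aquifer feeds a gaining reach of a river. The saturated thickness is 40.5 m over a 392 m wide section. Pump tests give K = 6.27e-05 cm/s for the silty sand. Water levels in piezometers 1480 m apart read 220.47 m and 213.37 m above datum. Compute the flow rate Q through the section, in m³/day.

4.13

Convert K: 6.27e-05 cm/s × 864 = 0.05417 m/day.
Cross-sectional area A = 392 × 40.5 = 15876 m².
Hydraulic gradient i = (220.47 − 213.37) / 1480 = 7.1 / 1480 = 0.004797.
Darcy's law: Q = K · A · i = 0.05417 × 15876 × 0.004797 = 4.126 m³/day.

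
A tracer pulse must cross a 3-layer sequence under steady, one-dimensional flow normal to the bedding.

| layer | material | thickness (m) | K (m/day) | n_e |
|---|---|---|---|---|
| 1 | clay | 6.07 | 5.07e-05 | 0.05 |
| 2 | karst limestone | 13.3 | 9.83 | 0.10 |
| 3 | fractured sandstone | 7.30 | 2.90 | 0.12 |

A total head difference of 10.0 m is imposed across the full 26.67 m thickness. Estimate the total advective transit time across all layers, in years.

82.3

With flow normal to the layers, continuity requires the same specific discharge q through every layer.
Σ(b_i/K_i) = 6.07/5.07e-05 + 13.3/9.83 + 7.30/2.90 = 1.197e+05 d.
q = Δh / Σ(b_i/K_i) = 10.0 / 1.197e+05 = 8.352e-05 m/day.
In each layer the seepage velocity is v_i = q/n_i, so the layer transit time is t_i = b_i·n_i / q:
  layer 1 (clay): t_1 = 6.07 × 0.05 / 8.352e-05 = 3634 d
  layer 2 (karst limestone): t_2 = 13.3 × 0.10 / 8.352e-05 = 15924 d
  layer 3 (fractured sandstone): t_3 = 7.30 × 0.12 / 8.352e-05 = 10488 d
Total t = Σ t_i = 30046 days = 82.26 years.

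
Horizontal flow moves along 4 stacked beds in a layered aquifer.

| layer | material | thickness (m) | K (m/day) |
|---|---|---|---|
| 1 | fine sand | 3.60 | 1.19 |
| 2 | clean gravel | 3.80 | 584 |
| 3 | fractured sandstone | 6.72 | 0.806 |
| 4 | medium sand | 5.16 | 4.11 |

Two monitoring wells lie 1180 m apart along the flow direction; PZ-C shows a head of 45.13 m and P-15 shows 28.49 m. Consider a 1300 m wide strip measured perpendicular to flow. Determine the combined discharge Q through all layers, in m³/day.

Flow is parallel to layering, so each bed carries its own Darcy discharge and the transmissivities add.
Σ(K_i·b_i) = 1.19×3.60 + 584×3.80 + 0.806×6.72 + 4.11×5.16 = 2250 m²/day.
Hydraulic gradient i = (45.13 − 28.49) / 1180 = 16.64 / 1180 = 0.01410.
Q = Σ(K_i·b_i) · W · i = 2250 × 1300 × 0.01410 = 41249 m³/day.

41200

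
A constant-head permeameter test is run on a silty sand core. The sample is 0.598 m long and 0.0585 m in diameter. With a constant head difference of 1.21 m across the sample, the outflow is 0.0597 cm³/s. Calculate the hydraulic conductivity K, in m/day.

0.948

Cross-sectional area A = π·(d/2)² = π × (0.0585/2)² = 0.002688 m².
Convert discharge: 0.0597 cm³/s = 5.970e-08 m³/s.
Darcy's law rearranged: K = Q·L / (A·Δh) = 5.970e-08 × 0.598 / (0.002688 × 1.21) = 1.098e-05 m/s = 0.9484 m/day.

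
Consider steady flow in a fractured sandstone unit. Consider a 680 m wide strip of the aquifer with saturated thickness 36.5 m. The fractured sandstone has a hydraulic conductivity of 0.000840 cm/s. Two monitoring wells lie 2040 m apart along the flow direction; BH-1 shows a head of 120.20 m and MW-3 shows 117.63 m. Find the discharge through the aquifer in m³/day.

22.7

Convert K: 0.000840 cm/s × 864 = 0.7258 m/day.
Cross-sectional area A = 680 × 36.5 = 24820 m².
Hydraulic gradient i = (120.20 − 117.63) / 2040 = 2.57 / 2040 = 0.001260.
Darcy's law: Q = K · A · i = 0.7258 × 24820 × 0.001260 = 22.69 m³/day.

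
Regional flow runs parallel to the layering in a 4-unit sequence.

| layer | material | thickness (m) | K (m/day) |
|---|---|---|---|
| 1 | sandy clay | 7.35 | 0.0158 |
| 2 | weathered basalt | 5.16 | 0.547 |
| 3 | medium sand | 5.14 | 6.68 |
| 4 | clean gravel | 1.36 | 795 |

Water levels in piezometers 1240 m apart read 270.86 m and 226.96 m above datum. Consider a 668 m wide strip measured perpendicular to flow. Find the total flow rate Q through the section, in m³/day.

Flow is parallel to layering, so each bed carries its own Darcy discharge and the transmissivities add.
Σ(K_i·b_i) = 0.0158×7.35 + 0.547×5.16 + 6.68×5.14 + 795×1.36 = 1118 m²/day.
Hydraulic gradient i = (270.86 − 226.96) / 1240 = 43.9 / 1240 = 0.03540.
Q = Σ(K_i·b_i) · W · i = 1118 × 668 × 0.03540 = 26451 m³/day.

26500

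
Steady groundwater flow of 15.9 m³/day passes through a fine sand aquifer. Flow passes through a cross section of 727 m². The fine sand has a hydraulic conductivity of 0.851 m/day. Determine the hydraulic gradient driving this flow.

0.0257

From Q = K·A·i, i = Q / (K·A) = 15.9 / (0.8510 × 727.0) = 0.02570.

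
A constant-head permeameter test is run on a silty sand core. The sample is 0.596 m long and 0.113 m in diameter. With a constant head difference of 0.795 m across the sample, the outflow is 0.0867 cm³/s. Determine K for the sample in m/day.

0.560

Cross-sectional area A = π·(d/2)² = π × (0.113/2)² = 0.01003 m².
Convert discharge: 0.0867 cm³/s = 8.670e-08 m³/s.
Darcy's law rearranged: K = Q·L / (A·Δh) = 8.670e-08 × 0.596 / (0.01003 × 0.795) = 6.481e-06 m/s = 0.5600 m/day.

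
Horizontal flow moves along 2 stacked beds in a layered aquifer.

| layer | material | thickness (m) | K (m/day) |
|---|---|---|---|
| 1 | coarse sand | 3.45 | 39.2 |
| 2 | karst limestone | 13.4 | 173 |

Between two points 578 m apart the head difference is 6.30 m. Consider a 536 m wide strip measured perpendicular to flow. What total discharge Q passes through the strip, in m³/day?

14300

Flow is parallel to layering, so each bed carries its own Darcy discharge and the transmissivities add.
Σ(K_i·b_i) = 39.2×3.45 + 173×13.4 = 2453 m²/day.
Hydraulic gradient i = Δh / L = 6.30 / 578 = 0.01090.
Q = Σ(K_i·b_i) · W · i = 2453 × 536 × 0.01090 = 14334 m³/day.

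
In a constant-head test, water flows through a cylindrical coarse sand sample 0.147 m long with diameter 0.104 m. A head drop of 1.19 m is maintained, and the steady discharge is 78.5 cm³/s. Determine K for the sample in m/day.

98.6

Cross-sectional area A = π·(d/2)² = π × (0.104/2)² = 0.008495 m².
Convert discharge: 78.5 cm³/s = 7.850e-05 m³/s.
Darcy's law rearranged: K = Q·L / (A·Δh) = 7.850e-05 × 0.147 / (0.008495 × 1.19) = 0.001142 m/s = 98.63 m/day.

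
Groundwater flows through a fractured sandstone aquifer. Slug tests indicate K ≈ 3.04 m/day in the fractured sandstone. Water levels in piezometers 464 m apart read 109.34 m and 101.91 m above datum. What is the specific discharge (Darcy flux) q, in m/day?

0.0487

Hydraulic gradient i = (109.34 − 101.91) / 464 = 7.43 / 464 = 0.01601.
Specific discharge q = K · i = 3.040 × 0.01601 = 0.04868 m/day.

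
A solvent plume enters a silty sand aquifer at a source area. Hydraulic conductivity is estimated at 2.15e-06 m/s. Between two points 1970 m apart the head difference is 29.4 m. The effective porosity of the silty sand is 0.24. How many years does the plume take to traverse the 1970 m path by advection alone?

467

Convert K: 2.15e-06 m/s × 86400 = 0.1858 m/day.
Hydraulic gradient i = Δh / L = 29.4 / 1970 = 0.01492.
Darcy flux q = K · i = 0.1858 × 0.01492 = 0.002772 m/day.
Seepage velocity v = q / n_e = 0.002772 / 0.24 = 0.01155 m/day.
Travel time t = L / v = 1970 / 0.01155 = 1.705e+05 days = 466.9 years.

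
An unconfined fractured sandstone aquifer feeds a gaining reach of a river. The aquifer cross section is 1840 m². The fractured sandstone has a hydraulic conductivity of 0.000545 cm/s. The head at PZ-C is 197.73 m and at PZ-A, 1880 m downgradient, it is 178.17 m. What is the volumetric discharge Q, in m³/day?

9.01

Convert K: 0.000545 cm/s × 864 = 0.4709 m/day.
Hydraulic gradient i = (197.73 − 178.17) / 1880 = 19.56 / 1880 = 0.01040.
Darcy's law: Q = K · A · i = 0.4709 × 1840 × 0.01040 = 9.014 m³/day.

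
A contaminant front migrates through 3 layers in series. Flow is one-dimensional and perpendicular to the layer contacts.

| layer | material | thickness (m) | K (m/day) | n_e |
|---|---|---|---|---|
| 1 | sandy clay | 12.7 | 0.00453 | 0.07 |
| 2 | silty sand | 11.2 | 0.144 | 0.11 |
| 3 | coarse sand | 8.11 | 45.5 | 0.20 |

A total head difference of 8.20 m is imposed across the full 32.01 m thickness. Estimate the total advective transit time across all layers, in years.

With flow normal to the layers, continuity requires the same specific discharge q through every layer.
Σ(b_i/K_i) = 12.7/0.00453 + 11.2/0.144 + 8.11/45.5 = 2881 d.
q = Δh / Σ(b_i/K_i) = 8.20 / 2881 = 0.002846 m/day.
In each layer the seepage velocity is v_i = q/n_i, so the layer transit time is t_i = b_i·n_i / q:
  layer 1 (sandy clay): t_1 = 12.7 × 0.07 / 0.002846 = 312.4 d
  layer 2 (silty sand): t_2 = 11.2 × 0.11 / 0.002846 = 432.9 d
  layer 3 (coarse sand): t_3 = 8.11 × 0.20 / 0.002846 = 570.0 d
Total t = Σ t_i = 1315 days = 3.601 years.

3.60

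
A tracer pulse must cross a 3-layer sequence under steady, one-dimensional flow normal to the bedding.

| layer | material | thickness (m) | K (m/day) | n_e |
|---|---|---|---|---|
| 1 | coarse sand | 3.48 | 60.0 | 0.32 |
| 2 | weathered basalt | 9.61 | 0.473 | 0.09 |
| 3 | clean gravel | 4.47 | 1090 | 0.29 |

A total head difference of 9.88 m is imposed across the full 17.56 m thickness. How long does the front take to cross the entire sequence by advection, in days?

With flow normal to the layers, continuity requires the same specific discharge q through every layer.
Σ(b_i/K_i) = 3.48/60.0 + 9.61/0.473 + 4.47/1090 = 20.38 d.
q = Δh / Σ(b_i/K_i) = 9.88 / 20.38 = 0.4848 m/day.
In each layer the seepage velocity is v_i = q/n_i, so the layer transit time is t_i = b_i·n_i / q:
  layer 1 (coarse sand): t_1 = 3.48 × 0.32 / 0.4848 = 2.297 d
  layer 2 (weathered basalt): t_2 = 9.61 × 0.09 / 0.4848 = 1.784 d
  layer 3 (clean gravel): t_3 = 4.47 × 0.29 / 0.4848 = 2.674 d
Total t = Σ t_i = 6.755 days.

6.75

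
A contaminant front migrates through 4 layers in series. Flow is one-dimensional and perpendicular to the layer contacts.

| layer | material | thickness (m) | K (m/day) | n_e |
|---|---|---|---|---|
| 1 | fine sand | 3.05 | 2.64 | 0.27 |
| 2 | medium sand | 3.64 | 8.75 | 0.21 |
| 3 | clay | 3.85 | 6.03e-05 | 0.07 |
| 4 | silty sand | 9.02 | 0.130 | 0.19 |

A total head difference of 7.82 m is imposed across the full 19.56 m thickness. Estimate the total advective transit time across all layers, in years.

With flow normal to the layers, continuity requires the same specific discharge q through every layer.
Σ(b_i/K_i) = 3.05/2.64 + 3.64/8.75 + 3.85/6.03e-05 + 9.02/0.130 = 63918 d.
q = Δh / Σ(b_i/K_i) = 7.82 / 63918 = 0.0001223 m/day.
In each layer the seepage velocity is v_i = q/n_i, so the layer transit time is t_i = b_i·n_i / q:
  layer 1 (fine sand): t_1 = 3.05 × 0.27 / 0.0001223 = 6731 d
  layer 2 (medium sand): t_2 = 3.64 × 0.21 / 0.0001223 = 6248 d
  layer 3 (clay): t_3 = 3.85 × 0.07 / 0.0001223 = 2203 d
  layer 4 (silty sand): t_4 = 9.02 × 0.19 / 0.0001223 = 14008 d
Total t = Σ t_i = 29190 days = 79.92 years.

79.9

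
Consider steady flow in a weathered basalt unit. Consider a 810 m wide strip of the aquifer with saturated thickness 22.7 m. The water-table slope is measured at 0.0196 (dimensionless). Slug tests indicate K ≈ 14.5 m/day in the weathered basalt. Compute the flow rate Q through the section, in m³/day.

Cross-sectional area A = 810 × 22.7 = 18387 m².
Hydraulic gradient i = 0.0196.
Darcy's law: Q = K · A · i = 14.50 × 18387 × 0.01960 = 5226 m³/day.

5230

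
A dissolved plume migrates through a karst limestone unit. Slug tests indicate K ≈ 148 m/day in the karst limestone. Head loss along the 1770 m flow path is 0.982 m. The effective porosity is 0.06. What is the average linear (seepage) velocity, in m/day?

1.37

Hydraulic gradient i = Δh / L = 0.982 / 1770 = 0.0005548.
Darcy flux q = K · i = 148.0 × 0.0005548 = 0.08211 m/day.
Seepage velocity v = q / n_e = 0.08211 / 0.06 = 1.369 m/day.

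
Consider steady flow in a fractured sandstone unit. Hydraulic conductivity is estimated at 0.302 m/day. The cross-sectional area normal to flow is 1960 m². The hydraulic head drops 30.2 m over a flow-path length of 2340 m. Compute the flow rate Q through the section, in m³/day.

Hydraulic gradient i = Δh / L = 30.2 / 2340 = 0.01291.
Darcy's law: Q = K · A · i = 0.3020 × 1960 × 0.01291 = 7.639 m³/day.

7.64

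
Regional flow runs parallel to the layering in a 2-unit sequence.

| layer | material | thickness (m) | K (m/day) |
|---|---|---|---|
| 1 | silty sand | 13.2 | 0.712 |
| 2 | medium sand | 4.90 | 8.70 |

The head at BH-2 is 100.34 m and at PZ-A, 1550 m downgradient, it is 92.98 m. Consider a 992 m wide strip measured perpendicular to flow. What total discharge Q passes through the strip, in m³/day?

245

Flow is parallel to layering, so each bed carries its own Darcy discharge and the transmissivities add.
Σ(K_i·b_i) = 0.712×13.2 + 8.70×4.90 = 52.03 m²/day.
Hydraulic gradient i = (100.34 − 92.98) / 1550 = 7.36 / 1550 = 0.004748.
Q = Σ(K_i·b_i) · W · i = 52.03 × 992 × 0.004748 = 245.1 m³/day.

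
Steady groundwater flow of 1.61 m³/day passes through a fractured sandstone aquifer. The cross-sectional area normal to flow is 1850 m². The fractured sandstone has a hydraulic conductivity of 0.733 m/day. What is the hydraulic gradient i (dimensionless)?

0.00119

From Q = K·A·i, i = Q / (K·A) = 1.61 / (0.7330 × 1850) = 0.001187.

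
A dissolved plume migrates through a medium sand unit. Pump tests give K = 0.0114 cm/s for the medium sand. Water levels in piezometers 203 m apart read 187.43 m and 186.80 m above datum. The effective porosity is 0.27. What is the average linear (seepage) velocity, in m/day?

Convert K: 0.0114 cm/s × 864 = 9.850 m/day.
Hydraulic gradient i = (187.43 − 186.80) / 203 = 0.63 / 203 = 0.003103.
Darcy flux q = K · i = 9.850 × 0.003103 = 0.03057 m/day.
Seepage velocity v = q / n_e = 0.03057 / 0.27 = 0.1132 m/day.

0.113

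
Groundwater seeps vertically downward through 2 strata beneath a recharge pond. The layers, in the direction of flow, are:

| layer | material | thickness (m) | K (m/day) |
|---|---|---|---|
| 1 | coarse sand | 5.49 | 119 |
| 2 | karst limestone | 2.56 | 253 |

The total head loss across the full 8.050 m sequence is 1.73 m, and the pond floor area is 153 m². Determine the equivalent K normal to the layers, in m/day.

Flow is perpendicular to layering, so the layers act in series and the equivalent K is the thickness-weighted harmonic mean.
Total thickness L = 5.49 + 2.56 = 8.050 m.
Σ(b_i/K_i) = 5.49/119 + 2.56/253 = 0.05625 d.
K_eq = L / Σ(b_i/K_i) = 8.050 / 0.05625 = 143.1 m/day.

143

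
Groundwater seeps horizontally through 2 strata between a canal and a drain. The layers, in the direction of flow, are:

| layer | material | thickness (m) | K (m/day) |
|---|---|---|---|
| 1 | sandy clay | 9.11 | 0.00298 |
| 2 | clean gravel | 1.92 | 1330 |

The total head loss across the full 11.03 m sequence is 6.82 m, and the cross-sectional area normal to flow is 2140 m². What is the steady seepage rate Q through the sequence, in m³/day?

4.77

Flow is perpendicular to layering, so the layers act in series and the equivalent K is the thickness-weighted harmonic mean.
Total thickness L = 9.11 + 1.92 = 11.03 m.
Σ(b_i/K_i) = 9.11/0.00298 + 1.92/1330 = 3057 d.
K_eq = L / Σ(b_i/K_i) = 11.03 / 3057 = 0.003608 m/day.
Q = K_eq · A · (Δh/L) = 0.003608 × 2140 × (6.82/11.03) = 4.774 m³/day.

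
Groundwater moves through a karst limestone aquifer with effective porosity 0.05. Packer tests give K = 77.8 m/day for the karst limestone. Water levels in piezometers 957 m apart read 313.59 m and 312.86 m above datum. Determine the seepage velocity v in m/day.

Hydraulic gradient i = (313.59 − 312.86) / 957 = 0.73 / 957 = 0.0007628.
Darcy flux q = K · i = 77.80 × 0.0007628 = 0.05935 m/day.
Seepage velocity v = q / n_e = 0.05935 / 0.05 = 1.187 m/day.

1.19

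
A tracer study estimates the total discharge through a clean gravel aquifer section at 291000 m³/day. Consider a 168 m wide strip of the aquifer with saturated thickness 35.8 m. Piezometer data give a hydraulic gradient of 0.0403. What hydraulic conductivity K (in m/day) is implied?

1200

Cross-sectional area A = 168 × 35.8 = 6014 m².
Hydraulic gradient i = 0.0403.
From Q = K·A·i, K = Q / (A·i) = 291000 / (6014 × 0.04030) = 1201 m/day.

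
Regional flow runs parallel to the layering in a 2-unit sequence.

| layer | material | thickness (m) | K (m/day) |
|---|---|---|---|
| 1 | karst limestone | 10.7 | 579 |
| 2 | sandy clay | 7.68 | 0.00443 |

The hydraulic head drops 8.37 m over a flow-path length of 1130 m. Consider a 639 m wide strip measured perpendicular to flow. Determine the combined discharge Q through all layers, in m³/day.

Flow is parallel to layering, so each bed carries its own Darcy discharge and the transmissivities add.
Σ(K_i·b_i) = 579×10.7 + 0.00443×7.68 = 6195 m²/day.
Hydraulic gradient i = Δh / L = 8.37 / 1130 = 0.007407.
Q = Σ(K_i·b_i) · W · i = 6195 × 639 × 0.007407 = 29323 m³/day.

29300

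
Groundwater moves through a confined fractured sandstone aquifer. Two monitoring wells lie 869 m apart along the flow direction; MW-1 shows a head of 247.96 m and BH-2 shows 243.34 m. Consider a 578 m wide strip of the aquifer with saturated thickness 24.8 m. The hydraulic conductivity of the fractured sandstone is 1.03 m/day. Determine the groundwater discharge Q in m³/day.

Cross-sectional area A = 578 × 24.8 = 14334 m².
Hydraulic gradient i = (247.96 − 243.34) / 869 = 4.62 / 869 = 0.005316.
Darcy's law: Q = K · A · i = 1.030 × 14334 × 0.005316 = 78.49 m³/day.

78.5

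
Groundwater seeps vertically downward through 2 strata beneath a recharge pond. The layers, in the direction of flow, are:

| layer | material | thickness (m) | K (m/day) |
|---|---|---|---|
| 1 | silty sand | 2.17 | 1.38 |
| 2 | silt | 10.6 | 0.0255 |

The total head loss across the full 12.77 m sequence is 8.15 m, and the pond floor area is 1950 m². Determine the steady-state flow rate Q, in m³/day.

Flow is perpendicular to layering, so the layers act in series and the equivalent K is the thickness-weighted harmonic mean.
Total thickness L = 2.17 + 10.6 = 12.77 m.
Σ(b_i/K_i) = 2.17/1.38 + 10.6/0.0255 = 417.3 d.
K_eq = L / Σ(b_i/K_i) = 12.77 / 417.3 = 0.03060 m/day.
Q = K_eq · A · (Δh/L) = 0.03060 × 1950 × (8.15/12.77) = 38.09 m³/day.

38.1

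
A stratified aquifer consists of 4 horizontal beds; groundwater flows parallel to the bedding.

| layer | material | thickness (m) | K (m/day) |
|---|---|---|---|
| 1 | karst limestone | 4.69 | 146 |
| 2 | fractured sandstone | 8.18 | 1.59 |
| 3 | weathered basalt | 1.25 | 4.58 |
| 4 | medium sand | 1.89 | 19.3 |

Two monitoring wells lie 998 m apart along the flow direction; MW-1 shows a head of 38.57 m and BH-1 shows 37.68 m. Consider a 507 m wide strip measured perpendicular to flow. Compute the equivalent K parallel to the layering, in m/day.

46.2

Flow is parallel to layering, so each bed carries its own Darcy discharge and the transmissivities add.
Σ(K_i·b_i) = 146×4.69 + 1.59×8.18 + 4.58×1.25 + 19.3×1.89 = 739.9 m²/day.
Total thickness b = 16.01 m, so K_eq = Σ(K_i·b_i)/b = 46.22 m/day.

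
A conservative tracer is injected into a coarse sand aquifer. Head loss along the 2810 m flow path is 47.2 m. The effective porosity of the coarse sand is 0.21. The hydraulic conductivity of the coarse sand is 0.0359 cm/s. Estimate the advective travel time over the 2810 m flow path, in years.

3.10

Convert K: 0.0359 cm/s × 864 = 31.02 m/day.
Hydraulic gradient i = Δh / L = 47.2 / 2810 = 0.01680.
Darcy flux q = K · i = 31.02 × 0.01680 = 0.5210 m/day.
Seepage velocity v = q / n_e = 0.5210 / 0.21 = 2.481 m/day.
Travel time t = L / v = 2810 / 2.481 = 1133 days = 3.101 years.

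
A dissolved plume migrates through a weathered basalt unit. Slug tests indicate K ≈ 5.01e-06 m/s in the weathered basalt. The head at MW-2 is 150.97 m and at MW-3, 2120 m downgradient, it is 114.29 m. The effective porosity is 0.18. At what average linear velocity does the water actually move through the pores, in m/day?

0.0416

Convert K: 5.01e-06 m/s × 86400 = 0.4329 m/day.
Hydraulic gradient i = (150.97 − 114.29) / 2120 = 36.68 / 2120 = 0.01730.
Darcy flux q = K · i = 0.4329 × 0.01730 = 0.007489 m/day.
Seepage velocity v = q / n_e = 0.007489 / 0.18 = 0.04161 m/day.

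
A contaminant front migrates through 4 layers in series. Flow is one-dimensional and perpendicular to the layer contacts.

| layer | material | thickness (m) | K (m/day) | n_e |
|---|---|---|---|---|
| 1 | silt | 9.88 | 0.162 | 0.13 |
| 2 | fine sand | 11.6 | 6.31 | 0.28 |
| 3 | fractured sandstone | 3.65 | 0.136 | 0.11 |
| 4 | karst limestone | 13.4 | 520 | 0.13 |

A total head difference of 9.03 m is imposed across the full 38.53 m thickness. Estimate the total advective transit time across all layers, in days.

66.3

With flow normal to the layers, continuity requires the same specific discharge q through every layer.
Σ(b_i/K_i) = 9.88/0.162 + 11.6/6.31 + 3.65/0.136 + 13.4/520 = 89.69 d.
q = Δh / Σ(b_i/K_i) = 9.03 / 89.69 = 0.1007 m/day.
In each layer the seepage velocity is v_i = q/n_i, so the layer transit time is t_i = b_i·n_i / q:
  layer 1 (silt): t_1 = 9.88 × 0.13 / 0.1007 = 12.76 d
  layer 2 (fine sand): t_2 = 11.6 × 0.28 / 0.1007 = 32.26 d
  layer 3 (fractured sandstone): t_3 = 3.65 × 0.11 / 0.1007 = 3.988 d
  layer 4 (karst limestone): t_4 = 13.4 × 0.13 / 0.1007 = 17.30 d
Total t = Σ t_i = 66.31 days.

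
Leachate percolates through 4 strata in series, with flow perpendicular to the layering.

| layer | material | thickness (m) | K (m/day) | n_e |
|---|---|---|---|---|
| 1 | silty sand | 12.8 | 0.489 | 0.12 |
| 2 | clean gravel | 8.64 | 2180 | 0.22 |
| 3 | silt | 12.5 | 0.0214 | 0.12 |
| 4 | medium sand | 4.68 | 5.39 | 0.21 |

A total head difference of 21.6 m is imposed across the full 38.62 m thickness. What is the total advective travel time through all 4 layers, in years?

With flow normal to the layers, continuity requires the same specific discharge q through every layer.
Σ(b_i/K_i) = 12.8/0.489 + 8.64/2180 + 12.5/0.0214 + 4.68/5.39 = 611.2 d.
q = Δh / Σ(b_i/K_i) = 21.6 / 611.2 = 0.03534 m/day.
In each layer the seepage velocity is v_i = q/n_i, so the layer transit time is t_i = b_i·n_i / q:
  layer 1 (silty sand): t_1 = 12.8 × 0.12 / 0.03534 = 43.46 d
  layer 2 (clean gravel): t_2 = 8.64 × 0.22 / 0.03534 = 53.78 d
  layer 3 (silt): t_3 = 12.5 × 0.12 / 0.03534 = 42.44 d
  layer 4 (medium sand): t_4 = 4.68 × 0.21 / 0.03534 = 27.81 d
Total t = Σ t_i = 167.5 days = 0.4586 years.

0.459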